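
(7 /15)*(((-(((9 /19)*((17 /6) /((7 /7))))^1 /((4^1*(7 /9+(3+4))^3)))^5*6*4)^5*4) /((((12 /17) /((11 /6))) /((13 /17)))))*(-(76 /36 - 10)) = -0.00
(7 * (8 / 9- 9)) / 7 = -73 / 9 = -8.11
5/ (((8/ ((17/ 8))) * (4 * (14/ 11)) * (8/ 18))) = 8415/ 14336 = 0.59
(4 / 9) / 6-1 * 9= -8.93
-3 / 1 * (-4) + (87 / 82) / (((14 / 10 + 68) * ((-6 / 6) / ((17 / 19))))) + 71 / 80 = 278396903 / 21625040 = 12.87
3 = 3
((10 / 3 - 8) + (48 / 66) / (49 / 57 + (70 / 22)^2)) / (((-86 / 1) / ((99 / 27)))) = 2875147 / 14658399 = 0.20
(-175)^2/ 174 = 30625/ 174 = 176.01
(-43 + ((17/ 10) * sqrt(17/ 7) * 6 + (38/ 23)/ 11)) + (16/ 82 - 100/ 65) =-5959401/ 134849 + 51 * sqrt(119)/ 35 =-28.30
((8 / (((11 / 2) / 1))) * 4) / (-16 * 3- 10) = -0.10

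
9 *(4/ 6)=6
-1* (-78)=78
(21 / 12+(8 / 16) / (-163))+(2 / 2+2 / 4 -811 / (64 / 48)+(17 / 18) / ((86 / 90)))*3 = -25450211 / 14018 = -1815.54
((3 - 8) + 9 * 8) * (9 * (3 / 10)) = 180.90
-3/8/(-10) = 0.04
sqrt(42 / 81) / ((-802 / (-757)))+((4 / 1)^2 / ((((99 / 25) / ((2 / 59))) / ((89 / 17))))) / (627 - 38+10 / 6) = 17800 / 14662857+757 * sqrt(42) / 7218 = 0.68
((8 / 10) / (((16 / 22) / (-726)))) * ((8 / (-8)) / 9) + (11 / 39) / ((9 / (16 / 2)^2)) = 159247 / 1755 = 90.74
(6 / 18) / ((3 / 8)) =8 / 9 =0.89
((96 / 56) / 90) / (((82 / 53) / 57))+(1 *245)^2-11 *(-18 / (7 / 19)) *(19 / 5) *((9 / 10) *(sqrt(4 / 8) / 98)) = 60038.96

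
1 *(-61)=-61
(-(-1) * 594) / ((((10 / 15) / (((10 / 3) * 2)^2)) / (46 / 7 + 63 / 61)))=128581200 / 427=301126.93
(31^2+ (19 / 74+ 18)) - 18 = 71133 / 74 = 961.26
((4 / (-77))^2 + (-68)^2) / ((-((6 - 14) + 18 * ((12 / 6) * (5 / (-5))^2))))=-6853928 / 41503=-165.14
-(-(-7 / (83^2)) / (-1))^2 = -49 / 47458321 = -0.00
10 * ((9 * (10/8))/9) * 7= 175/2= 87.50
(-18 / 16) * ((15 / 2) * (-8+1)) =945 / 16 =59.06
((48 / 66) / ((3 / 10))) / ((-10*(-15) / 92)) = 736 / 495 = 1.49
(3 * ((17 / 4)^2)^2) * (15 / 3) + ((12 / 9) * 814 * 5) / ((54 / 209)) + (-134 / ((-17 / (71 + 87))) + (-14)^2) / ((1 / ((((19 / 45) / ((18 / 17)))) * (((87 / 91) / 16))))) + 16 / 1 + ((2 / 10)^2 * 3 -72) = 1220660407133 / 47174400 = 25875.48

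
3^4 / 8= 81 / 8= 10.12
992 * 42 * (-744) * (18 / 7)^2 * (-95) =136302704640 / 7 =19471814948.57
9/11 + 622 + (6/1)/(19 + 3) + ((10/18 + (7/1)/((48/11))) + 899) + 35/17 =41100461/26928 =1526.31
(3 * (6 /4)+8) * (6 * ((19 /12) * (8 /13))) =73.08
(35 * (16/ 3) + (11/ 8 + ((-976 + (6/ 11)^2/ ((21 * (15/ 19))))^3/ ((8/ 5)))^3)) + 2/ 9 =-49513058877300868460642442082978169653196995430471806197659/ 252408057998806470079464712875000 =-196162750388638521883187200.00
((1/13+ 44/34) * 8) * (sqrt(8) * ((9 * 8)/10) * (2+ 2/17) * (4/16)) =1570752 * sqrt(2)/18785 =118.25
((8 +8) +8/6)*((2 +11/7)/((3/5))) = 6500/63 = 103.17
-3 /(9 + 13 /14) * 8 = -336 /139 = -2.42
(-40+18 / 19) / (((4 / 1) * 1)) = -371 / 38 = -9.76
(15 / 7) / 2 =15 / 14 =1.07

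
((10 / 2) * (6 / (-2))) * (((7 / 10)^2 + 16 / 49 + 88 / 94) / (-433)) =0.06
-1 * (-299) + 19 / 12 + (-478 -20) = -2369 / 12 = -197.42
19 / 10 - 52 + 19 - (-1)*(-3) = -341 / 10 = -34.10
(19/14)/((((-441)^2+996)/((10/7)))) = 95/9578373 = 0.00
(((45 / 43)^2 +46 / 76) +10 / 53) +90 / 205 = 355460889 / 152679326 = 2.33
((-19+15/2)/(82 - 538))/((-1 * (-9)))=23/8208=0.00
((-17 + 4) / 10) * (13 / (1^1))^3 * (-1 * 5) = 14280.50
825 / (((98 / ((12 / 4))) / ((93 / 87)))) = 27.00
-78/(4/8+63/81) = -1404/23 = -61.04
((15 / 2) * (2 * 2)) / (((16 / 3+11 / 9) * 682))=135 / 20119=0.01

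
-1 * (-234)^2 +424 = -54332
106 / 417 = 0.25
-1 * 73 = -73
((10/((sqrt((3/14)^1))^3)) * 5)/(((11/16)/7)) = 78400 * sqrt(42)/99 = 5132.22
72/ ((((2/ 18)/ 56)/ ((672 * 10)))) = 243855360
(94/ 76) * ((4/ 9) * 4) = 376/ 171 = 2.20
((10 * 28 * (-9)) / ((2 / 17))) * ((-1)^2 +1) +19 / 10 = -428381 / 10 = -42838.10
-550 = -550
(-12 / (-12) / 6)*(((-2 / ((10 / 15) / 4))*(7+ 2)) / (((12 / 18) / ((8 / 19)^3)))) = -13824 / 6859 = -2.02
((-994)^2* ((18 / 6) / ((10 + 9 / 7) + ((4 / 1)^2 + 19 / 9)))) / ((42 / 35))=84025.74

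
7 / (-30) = -7 / 30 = -0.23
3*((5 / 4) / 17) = 15 / 68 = 0.22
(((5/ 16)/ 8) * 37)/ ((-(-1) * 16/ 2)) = 185/ 1024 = 0.18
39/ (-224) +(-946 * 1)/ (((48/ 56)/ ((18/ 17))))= -4450647/ 3808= -1168.76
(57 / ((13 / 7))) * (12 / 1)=4788 / 13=368.31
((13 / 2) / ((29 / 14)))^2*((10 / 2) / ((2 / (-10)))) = -207025 / 841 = -246.17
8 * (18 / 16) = 9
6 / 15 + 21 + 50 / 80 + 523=545.02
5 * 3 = 15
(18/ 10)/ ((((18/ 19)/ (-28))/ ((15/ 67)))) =-798/ 67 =-11.91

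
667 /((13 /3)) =2001 /13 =153.92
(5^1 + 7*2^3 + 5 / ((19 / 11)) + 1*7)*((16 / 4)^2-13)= 4041 / 19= 212.68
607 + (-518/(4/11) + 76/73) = -119203/146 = -816.46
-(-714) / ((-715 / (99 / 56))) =-459 / 260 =-1.77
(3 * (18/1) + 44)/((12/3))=24.50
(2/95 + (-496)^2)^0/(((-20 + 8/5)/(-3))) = 15/92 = 0.16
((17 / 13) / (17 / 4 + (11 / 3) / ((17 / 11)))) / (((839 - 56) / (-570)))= -219640 / 1527981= -0.14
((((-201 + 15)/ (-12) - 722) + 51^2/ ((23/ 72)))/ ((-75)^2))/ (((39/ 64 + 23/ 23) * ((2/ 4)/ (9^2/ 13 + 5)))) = 71023744/ 3849625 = 18.45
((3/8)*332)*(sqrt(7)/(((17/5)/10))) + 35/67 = 35/67 + 6225*sqrt(7)/17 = 969.33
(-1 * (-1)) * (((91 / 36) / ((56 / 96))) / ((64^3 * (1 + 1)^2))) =13 / 3145728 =0.00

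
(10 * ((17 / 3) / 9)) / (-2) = -85 / 27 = -3.15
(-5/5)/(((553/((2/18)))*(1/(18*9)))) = -18/553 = -0.03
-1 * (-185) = 185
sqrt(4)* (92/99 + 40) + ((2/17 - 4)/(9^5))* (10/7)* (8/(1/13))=2108838632/25765047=81.85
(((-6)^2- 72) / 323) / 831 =-12 / 89471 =-0.00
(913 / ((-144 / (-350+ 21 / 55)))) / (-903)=-228001 / 92880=-2.45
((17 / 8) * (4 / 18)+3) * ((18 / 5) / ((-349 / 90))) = -1125 / 349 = -3.22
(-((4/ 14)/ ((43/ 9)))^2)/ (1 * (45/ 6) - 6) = -216/ 90601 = -0.00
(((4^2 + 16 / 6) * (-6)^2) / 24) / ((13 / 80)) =2240 / 13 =172.31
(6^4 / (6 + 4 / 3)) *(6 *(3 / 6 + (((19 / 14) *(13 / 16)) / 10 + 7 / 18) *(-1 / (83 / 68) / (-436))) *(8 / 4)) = 7400551311 / 6966190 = 1062.35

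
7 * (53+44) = 679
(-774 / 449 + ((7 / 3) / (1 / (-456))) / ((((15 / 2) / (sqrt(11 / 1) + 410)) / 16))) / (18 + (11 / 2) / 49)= -122850995428 / 2390925 - 3336704 * sqrt(11) / 26625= -51797.85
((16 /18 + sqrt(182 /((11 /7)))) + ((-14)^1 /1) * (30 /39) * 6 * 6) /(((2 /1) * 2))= -94.01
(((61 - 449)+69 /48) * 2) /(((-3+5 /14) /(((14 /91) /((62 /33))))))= 1428735 /59644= 23.95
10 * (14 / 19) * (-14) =-1960 / 19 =-103.16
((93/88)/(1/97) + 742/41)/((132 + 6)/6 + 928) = 435157/3431208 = 0.13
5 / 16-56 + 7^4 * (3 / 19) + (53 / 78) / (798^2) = 32128781245 / 99341424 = 323.42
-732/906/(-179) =122/27029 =0.00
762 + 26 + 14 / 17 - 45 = 12645 / 17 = 743.82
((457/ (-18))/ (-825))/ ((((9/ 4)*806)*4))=457/ 107721900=0.00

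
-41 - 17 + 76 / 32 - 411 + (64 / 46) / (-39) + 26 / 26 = -3341581 / 7176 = -465.66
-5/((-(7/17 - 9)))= -85/146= -0.58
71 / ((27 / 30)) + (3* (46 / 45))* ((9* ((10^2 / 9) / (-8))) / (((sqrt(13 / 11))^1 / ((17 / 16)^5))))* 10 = 710 / 9 - 816417775* sqrt(143) / 20447232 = -398.58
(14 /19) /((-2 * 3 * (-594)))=7 /33858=0.00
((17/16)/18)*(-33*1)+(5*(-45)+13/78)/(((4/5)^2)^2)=-550.86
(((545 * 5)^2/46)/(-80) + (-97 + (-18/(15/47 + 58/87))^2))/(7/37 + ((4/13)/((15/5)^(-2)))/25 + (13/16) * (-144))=304624060130325/19955541209408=15.27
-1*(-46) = 46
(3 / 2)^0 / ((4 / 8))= 2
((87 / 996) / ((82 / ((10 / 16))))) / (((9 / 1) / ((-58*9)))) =-4205 / 108896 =-0.04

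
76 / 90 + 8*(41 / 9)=37.29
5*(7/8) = 35/8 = 4.38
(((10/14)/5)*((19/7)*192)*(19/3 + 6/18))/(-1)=-24320/49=-496.33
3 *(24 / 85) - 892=-75748 / 85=-891.15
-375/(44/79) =-29625/44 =-673.30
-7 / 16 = -0.44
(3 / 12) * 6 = 3 / 2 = 1.50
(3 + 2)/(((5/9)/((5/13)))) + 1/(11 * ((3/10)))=1615/429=3.76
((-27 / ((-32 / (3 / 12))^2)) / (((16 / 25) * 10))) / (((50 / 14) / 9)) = -1701 / 2621440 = -0.00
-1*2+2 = 0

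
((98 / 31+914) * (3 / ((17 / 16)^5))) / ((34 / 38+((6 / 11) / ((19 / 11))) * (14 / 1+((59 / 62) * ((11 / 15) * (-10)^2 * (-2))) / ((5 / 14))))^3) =-589539310257045504 / 477823092348778767901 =-0.00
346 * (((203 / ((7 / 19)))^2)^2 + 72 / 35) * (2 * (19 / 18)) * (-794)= -16839323565734625892 / 315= -53458170049951193.31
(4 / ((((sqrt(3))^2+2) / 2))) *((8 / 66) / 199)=32 / 32835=0.00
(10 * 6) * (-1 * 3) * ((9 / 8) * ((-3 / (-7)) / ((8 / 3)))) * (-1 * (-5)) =-18225 / 112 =-162.72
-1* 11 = -11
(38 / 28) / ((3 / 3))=19 / 14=1.36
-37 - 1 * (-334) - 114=183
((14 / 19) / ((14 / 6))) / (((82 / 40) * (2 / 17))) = 1020 / 779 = 1.31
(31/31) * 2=2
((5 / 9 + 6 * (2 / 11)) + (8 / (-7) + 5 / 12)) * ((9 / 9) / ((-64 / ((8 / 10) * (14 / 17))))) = -2551 / 269280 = -0.01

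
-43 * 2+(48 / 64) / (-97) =-33371 / 388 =-86.01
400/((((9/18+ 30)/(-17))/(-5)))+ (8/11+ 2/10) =3743111/3355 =1115.68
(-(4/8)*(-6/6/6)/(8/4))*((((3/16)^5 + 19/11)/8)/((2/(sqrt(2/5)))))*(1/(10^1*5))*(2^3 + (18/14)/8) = 9106006969*sqrt(10)/62008590336000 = 0.00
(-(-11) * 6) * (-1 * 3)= -198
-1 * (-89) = 89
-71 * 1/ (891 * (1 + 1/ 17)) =-1207/ 16038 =-0.08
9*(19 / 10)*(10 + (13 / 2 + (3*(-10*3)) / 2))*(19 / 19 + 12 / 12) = -974.70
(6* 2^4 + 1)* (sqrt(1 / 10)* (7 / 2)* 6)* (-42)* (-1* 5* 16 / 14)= 48888* sqrt(10)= 154597.43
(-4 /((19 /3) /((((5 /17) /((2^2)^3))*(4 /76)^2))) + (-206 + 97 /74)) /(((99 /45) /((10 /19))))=-48.97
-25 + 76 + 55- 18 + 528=616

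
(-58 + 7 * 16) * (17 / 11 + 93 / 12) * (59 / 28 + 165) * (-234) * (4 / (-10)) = 7851185.78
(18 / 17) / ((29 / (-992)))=-17856 / 493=-36.22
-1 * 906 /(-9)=302 /3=100.67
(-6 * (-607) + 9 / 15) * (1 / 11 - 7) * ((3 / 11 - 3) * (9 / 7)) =74746152 / 847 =88248.11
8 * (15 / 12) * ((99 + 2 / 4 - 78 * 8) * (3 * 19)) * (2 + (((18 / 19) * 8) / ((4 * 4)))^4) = -4204439205 / 6859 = -612981.37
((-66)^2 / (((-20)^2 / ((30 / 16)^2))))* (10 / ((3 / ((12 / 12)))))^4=75625 / 16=4726.56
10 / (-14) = -5 / 7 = -0.71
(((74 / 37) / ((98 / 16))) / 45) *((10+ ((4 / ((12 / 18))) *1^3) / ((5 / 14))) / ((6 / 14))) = 2144 / 4725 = 0.45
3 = 3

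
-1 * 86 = -86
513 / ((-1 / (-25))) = 12825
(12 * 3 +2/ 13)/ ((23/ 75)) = 35250/ 299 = 117.89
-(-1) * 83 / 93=83 / 93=0.89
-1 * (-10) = 10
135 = 135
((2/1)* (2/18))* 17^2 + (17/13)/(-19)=142613/2223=64.15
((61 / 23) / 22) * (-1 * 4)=-0.48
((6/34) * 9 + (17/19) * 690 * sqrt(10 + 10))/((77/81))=2906.05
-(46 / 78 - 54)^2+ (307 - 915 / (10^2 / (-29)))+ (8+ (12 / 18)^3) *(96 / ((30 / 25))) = -147531079 / 91260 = -1616.60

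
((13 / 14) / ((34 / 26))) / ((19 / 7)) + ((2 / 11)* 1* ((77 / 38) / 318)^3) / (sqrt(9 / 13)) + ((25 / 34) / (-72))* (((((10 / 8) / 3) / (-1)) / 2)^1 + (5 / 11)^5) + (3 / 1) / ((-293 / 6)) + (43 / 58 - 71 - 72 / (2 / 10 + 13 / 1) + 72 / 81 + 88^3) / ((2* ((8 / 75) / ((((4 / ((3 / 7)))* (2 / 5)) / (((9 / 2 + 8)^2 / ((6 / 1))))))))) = 41503* sqrt(13) / 2646813913056 + 87434958267830230428401 / 190948087618992000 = 457899.10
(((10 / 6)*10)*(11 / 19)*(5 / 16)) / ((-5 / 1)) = -275 / 456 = -0.60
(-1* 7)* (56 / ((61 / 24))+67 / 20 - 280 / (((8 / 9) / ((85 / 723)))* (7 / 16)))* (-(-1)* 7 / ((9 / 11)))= 9392049667 / 2646180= 3549.29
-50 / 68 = -25 / 34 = -0.74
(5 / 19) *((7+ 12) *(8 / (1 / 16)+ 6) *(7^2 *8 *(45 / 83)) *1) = 11818800 / 83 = 142395.18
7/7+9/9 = 2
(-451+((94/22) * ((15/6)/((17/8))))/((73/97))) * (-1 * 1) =6065421/13651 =444.32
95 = 95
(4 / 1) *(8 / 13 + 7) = 396 / 13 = 30.46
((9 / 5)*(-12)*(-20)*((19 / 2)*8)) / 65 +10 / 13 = 32882 / 65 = 505.88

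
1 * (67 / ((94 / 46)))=1541 / 47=32.79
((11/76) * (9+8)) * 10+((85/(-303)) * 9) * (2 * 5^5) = -60468065/3838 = -15755.10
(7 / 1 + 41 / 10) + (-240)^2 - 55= 575561 / 10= 57556.10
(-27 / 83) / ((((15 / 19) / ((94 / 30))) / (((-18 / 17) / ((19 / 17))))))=1.22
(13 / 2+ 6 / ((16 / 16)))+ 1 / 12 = 151 / 12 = 12.58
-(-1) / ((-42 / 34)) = -17 / 21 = -0.81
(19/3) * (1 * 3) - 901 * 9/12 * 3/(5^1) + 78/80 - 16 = -16059/40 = -401.48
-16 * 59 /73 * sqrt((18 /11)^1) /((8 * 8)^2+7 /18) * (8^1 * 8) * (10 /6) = -1087488 * sqrt(22) /11841841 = -0.43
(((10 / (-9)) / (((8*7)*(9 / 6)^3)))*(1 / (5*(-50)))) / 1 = 1 / 42525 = 0.00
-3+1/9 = -26/9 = -2.89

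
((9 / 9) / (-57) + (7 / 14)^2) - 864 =-196939 / 228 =-863.77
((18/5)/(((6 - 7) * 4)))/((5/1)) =-9/50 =-0.18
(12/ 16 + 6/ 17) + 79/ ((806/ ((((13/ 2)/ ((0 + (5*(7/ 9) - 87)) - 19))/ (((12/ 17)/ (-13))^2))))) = -31406663/ 30996032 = -1.01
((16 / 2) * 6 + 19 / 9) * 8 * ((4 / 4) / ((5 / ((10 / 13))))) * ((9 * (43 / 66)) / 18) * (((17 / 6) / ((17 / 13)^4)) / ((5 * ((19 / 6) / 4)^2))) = 495783808 / 79811685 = 6.21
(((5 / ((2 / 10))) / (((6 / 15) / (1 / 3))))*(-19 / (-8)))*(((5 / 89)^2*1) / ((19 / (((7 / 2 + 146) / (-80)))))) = -186875 / 12166656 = -0.02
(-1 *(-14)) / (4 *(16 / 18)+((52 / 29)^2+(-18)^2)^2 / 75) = 1113967575 / 113875565416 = 0.01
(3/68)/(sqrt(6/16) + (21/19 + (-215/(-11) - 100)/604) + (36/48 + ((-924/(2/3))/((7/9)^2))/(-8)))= 56242974763899/367298981371545185 - 48802553569 * sqrt(6)/367298981371545185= 0.00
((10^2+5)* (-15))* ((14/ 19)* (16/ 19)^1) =-352800/ 361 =-977.29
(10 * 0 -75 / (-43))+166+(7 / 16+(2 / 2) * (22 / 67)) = 7767639 / 46096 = 168.51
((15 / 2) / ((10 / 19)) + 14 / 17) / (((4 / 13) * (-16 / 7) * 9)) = -93275 / 39168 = -2.38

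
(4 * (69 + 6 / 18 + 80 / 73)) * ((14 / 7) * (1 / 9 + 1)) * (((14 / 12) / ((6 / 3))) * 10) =21593600 / 5913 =3651.89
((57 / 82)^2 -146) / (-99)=978455 / 665676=1.47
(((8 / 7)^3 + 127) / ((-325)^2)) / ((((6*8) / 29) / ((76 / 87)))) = 93043 / 144917500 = 0.00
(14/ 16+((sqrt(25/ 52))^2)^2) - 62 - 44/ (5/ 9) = -1894069/ 13520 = -140.09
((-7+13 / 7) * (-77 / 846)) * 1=0.47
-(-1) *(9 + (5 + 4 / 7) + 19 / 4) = 541 / 28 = 19.32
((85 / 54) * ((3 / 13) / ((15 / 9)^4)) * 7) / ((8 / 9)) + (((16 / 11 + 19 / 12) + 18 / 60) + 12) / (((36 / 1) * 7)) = 1458091 / 3378375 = 0.43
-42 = -42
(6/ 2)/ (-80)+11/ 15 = 167/ 240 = 0.70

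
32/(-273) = -32/273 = -0.12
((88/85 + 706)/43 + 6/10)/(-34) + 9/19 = -65099/2361130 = -0.03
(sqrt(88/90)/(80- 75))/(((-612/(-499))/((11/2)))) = 5489*sqrt(55)/45900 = 0.89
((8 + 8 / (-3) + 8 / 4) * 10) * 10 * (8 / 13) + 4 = 17756 / 39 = 455.28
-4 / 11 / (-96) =1 / 264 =0.00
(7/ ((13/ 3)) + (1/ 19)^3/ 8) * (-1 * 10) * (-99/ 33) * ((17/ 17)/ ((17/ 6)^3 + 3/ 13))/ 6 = 0.35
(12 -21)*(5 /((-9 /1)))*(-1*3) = -15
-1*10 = -10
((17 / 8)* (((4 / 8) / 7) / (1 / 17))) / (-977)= -289 / 109424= -0.00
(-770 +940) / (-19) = -170 / 19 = -8.95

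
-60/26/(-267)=10/1157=0.01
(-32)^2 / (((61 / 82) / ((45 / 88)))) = 472320 / 671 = 703.90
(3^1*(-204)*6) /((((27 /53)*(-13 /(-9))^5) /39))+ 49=-1275476087 /28561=-44657.96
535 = 535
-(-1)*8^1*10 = 80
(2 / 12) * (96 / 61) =16 / 61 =0.26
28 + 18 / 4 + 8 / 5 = 34.10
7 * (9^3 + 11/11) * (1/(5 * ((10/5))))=511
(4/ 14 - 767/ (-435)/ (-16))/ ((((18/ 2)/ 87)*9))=0.19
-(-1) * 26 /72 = 13 /36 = 0.36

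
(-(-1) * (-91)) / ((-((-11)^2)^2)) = 91 / 14641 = 0.01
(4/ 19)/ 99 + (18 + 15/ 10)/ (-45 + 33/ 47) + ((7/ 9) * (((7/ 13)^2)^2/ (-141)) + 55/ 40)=19692031042711/ 21028136099256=0.94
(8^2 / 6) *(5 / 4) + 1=43 / 3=14.33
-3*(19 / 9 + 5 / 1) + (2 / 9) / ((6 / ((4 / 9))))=-21.32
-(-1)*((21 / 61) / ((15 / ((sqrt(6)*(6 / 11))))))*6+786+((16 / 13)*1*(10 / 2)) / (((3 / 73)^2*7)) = 252*sqrt(6) / 3355+1070054 / 819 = 1306.72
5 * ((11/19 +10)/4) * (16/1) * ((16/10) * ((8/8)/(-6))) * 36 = -38592/19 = -2031.16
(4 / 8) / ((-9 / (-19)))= 19 / 18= 1.06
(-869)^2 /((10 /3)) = 2265483 /10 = 226548.30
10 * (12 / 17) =120 / 17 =7.06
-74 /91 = -0.81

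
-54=-54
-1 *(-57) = 57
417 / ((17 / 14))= 5838 / 17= 343.41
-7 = -7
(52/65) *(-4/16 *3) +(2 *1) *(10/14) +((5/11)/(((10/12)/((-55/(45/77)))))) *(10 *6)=-107771/35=-3079.17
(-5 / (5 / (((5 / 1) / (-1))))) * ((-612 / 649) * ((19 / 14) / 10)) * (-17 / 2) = 49419 / 9086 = 5.44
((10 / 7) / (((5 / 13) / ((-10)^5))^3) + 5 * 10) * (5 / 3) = -292933333333332750 / 7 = -41847619047618964.29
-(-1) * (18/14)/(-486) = -1/378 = -0.00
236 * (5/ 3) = 1180/ 3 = 393.33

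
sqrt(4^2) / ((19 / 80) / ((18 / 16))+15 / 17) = 6120 / 1673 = 3.66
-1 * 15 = -15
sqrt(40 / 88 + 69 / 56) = sqrt(160006) / 308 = 1.30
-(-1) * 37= 37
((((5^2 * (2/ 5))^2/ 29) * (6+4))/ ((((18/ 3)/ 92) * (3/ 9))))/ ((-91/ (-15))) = 690000/ 2639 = 261.46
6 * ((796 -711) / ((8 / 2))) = 255 / 2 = 127.50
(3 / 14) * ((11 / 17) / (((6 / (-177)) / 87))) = -169389 / 476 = -355.86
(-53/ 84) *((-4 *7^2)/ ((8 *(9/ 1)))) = 371/ 216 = 1.72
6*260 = 1560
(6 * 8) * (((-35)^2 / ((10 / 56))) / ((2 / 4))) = 658560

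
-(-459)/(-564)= -153/188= -0.81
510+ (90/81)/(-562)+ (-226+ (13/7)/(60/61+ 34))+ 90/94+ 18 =538014566207/1775575494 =303.01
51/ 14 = 3.64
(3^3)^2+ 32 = 761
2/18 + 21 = 190/9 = 21.11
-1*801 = -801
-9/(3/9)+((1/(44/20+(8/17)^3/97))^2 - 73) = -2745042566568075/27507203262361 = -99.79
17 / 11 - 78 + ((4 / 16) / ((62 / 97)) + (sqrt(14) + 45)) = -84741 / 2728 + sqrt(14) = -27.32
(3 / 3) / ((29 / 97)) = 97 / 29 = 3.34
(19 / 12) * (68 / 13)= 323 / 39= 8.28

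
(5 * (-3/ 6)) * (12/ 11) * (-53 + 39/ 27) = 4640/ 33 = 140.61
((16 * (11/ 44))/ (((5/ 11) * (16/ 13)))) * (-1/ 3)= -143/ 60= -2.38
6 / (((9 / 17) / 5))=170 / 3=56.67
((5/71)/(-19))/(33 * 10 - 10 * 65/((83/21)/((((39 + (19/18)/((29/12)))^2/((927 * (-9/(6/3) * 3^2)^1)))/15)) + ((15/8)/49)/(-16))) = -21132948290835/1884140518704812798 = -0.00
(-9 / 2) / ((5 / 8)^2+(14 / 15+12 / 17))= -73440 / 33127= -2.22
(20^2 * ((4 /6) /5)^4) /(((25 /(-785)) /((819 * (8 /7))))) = -4179968 /1125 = -3715.53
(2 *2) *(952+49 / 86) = 163842 / 43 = 3810.28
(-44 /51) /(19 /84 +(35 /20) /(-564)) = -231616 /59891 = -3.87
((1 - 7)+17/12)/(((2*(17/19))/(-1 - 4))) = 5225/408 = 12.81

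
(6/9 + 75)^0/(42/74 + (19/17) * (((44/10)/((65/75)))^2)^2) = 17964869/13349435685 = 0.00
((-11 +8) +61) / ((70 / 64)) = 1856 / 35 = 53.03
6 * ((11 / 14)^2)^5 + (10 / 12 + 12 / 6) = 1462769105057 / 433881982464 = 3.37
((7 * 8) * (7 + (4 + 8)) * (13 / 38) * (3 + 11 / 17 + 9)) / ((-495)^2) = 15652 / 833085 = 0.02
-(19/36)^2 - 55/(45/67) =-82.17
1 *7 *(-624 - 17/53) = -231623/53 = -4370.25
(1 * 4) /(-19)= -0.21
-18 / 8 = -9 / 4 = -2.25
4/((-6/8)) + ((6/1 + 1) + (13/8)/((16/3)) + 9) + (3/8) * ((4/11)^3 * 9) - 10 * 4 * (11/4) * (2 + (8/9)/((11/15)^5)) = -3766276763/5622144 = -669.90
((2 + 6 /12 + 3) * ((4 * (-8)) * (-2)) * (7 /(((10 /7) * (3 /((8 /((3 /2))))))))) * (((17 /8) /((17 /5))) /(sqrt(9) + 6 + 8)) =17248 /153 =112.73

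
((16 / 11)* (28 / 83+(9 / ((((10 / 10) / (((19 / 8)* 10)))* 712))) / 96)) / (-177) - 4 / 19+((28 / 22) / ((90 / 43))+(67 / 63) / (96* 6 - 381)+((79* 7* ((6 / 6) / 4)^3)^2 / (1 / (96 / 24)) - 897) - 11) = -139559364862584895 / 229177253200896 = -608.96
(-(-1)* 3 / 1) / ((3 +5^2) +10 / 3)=9 / 94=0.10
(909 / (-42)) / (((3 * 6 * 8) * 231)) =-101 / 155232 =-0.00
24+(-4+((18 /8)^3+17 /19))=39259 /1216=32.29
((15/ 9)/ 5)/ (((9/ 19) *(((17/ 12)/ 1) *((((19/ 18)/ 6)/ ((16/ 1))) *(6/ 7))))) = 896/ 17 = 52.71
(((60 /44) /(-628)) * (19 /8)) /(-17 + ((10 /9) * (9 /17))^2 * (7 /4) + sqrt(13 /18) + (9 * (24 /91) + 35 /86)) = 218681221810779 * sqrt(26) /46970710345864385872 + 17862573951823419 /46970710345864385872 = 0.00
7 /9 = 0.78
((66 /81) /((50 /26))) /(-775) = -286 /523125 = -0.00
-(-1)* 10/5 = 2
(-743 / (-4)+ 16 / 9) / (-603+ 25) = -6751 / 20808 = -0.32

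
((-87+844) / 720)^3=1.16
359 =359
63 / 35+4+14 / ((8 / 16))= 169 / 5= 33.80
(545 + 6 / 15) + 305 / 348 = 950521 / 1740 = 546.28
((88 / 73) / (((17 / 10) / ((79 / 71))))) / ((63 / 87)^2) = 58466320 / 38856951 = 1.50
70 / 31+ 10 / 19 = 1640 / 589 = 2.78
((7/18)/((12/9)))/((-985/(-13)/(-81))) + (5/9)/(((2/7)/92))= 12664687/70920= 178.58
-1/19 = -0.05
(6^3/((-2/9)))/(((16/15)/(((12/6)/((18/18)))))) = -3645/2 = -1822.50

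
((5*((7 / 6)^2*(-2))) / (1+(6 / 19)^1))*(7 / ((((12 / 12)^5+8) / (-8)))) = 26068 / 405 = 64.37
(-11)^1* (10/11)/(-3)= 10/3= 3.33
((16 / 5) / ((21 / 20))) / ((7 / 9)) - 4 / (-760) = 36529 / 9310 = 3.92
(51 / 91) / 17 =3 / 91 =0.03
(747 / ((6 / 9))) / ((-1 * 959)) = -2241 / 1918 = -1.17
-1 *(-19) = 19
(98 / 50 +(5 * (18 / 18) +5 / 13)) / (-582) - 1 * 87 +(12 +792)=135618163 / 189150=716.99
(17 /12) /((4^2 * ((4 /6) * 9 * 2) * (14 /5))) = 85 /32256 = 0.00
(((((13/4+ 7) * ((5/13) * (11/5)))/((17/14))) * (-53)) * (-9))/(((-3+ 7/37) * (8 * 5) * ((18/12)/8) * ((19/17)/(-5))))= 18572631/25688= 723.01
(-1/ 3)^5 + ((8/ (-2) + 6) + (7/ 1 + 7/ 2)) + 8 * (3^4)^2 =25515241/ 486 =52500.50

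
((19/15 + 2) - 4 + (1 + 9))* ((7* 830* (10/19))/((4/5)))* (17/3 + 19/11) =492629900/1881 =261897.87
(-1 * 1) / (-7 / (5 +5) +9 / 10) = -5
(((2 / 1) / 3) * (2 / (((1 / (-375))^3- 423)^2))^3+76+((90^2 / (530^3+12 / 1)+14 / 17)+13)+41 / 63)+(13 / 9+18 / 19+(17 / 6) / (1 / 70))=188687841280162100379058669240722147492119810125518399164012950474861012991 / 647967547827532602508739935623736242376757335925353787880031816231591588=291.20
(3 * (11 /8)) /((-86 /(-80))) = 165 /43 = 3.84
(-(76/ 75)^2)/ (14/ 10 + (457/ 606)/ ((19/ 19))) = -1166752/ 2447625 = -0.48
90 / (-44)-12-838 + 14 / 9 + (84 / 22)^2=-1820615 / 2178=-835.91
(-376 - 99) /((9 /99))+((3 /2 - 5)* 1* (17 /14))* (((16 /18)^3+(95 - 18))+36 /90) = -81020111 /14580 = -5556.93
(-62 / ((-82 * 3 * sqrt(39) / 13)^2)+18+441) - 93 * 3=180.00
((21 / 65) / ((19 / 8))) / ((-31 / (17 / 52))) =-714 / 497705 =-0.00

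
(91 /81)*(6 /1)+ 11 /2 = 661 /54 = 12.24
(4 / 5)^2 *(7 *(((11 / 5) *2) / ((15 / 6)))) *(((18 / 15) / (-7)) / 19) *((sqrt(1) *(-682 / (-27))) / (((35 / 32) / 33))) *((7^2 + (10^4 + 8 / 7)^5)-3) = -113683658871685013754710306471936 / 20956228125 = -5424814913904503688194.62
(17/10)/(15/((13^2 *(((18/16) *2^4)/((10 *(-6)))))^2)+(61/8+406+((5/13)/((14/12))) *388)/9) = 40785108/1443711805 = 0.03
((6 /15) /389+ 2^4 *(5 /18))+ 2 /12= 161471 /35010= 4.61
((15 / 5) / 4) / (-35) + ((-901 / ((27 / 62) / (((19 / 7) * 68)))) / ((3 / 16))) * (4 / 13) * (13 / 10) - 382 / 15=-1319789021 / 1620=-814684.58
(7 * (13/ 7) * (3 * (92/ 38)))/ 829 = 1794/ 15751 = 0.11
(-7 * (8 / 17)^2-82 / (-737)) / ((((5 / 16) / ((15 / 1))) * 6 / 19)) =-46584656 / 212993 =-218.71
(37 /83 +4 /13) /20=813 /21580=0.04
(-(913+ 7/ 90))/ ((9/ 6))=-82177/ 135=-608.72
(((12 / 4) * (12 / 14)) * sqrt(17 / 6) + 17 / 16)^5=5263604891057 / 2517630976 + 268532737647 * sqrt(102) / 1101463552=4552.92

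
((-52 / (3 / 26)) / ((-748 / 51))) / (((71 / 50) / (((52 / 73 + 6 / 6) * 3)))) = 6337500 / 57013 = 111.16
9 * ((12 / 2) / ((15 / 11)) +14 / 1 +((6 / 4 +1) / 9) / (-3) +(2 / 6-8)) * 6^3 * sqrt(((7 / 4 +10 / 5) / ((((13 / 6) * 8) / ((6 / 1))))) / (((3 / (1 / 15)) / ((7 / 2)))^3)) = 1547 * sqrt(273) / 50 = 511.21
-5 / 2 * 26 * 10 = -650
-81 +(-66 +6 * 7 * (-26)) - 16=-1255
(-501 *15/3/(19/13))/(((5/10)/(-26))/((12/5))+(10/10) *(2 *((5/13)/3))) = -4064112/589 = -6900.02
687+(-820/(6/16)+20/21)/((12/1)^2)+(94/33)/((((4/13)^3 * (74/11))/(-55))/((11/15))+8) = 41252252249/61371051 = 672.18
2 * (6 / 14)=6 / 7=0.86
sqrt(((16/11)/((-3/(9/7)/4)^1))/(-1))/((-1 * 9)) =-8 * sqrt(231)/693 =-0.18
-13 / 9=-1.44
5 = 5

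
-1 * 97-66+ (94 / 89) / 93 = -1349057 / 8277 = -162.99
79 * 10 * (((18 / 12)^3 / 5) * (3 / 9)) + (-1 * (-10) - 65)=491 / 4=122.75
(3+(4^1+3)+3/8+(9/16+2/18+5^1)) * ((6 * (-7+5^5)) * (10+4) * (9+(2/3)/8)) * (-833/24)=-2289895164571/1728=-1325170812.83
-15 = -15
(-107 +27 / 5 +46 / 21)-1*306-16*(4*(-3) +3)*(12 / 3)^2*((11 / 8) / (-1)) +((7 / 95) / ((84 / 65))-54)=-28946273 / 7980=-3627.35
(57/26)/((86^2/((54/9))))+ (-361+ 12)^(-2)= 20924119/11710922548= 0.00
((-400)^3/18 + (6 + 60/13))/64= -207999379/3744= -55555.39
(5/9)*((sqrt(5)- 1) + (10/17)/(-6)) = -280/459 + 5*sqrt(5)/9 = 0.63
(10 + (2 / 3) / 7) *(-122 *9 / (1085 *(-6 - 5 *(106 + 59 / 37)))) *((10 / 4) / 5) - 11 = -560024921 / 50954855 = -10.99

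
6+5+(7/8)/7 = 89/8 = 11.12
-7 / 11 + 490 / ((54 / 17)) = 45626 / 297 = 153.62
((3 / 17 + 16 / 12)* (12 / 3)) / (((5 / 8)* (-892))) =-616 / 56865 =-0.01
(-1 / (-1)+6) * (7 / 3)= 49 / 3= 16.33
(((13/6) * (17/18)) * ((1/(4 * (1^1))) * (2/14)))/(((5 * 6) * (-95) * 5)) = -221/43092000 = -0.00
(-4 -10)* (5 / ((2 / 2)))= -70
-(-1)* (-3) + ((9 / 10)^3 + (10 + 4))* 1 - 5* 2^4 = -68271 / 1000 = -68.27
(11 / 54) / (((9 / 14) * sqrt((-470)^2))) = 77 / 114210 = 0.00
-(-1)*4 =4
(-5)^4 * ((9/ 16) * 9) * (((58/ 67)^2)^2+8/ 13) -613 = 1629940550377/ 523929146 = 3110.99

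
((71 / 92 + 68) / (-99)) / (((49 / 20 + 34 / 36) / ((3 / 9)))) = -10545 / 154583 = -0.07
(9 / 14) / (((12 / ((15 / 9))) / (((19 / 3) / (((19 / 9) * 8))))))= 15 / 448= 0.03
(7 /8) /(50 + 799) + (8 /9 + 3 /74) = 701485 /753912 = 0.93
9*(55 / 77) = 45 / 7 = 6.43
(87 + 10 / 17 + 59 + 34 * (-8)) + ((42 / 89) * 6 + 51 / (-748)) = -8164955 / 66572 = -122.65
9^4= 6561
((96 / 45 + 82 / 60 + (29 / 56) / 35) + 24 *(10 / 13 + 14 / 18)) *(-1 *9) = -9320253 / 25480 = -365.79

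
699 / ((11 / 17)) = 11883 / 11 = 1080.27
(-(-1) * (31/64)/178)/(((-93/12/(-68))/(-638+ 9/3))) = -10795/712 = -15.16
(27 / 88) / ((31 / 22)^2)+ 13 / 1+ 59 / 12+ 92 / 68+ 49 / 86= 168546433 / 8429892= 19.99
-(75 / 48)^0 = -1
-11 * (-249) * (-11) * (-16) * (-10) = -4820640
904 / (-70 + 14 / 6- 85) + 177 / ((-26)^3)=-23873589 / 4024904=-5.93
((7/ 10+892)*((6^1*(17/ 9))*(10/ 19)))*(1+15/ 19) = 9528.73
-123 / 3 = -41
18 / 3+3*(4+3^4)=261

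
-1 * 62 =-62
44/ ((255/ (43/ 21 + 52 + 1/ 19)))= 949784/ 101745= 9.33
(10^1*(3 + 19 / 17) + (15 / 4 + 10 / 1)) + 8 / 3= 11749 / 204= 57.59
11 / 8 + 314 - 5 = 2483 / 8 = 310.38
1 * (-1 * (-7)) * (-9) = -63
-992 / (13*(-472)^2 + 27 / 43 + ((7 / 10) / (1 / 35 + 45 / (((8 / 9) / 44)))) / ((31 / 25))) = -103093942736 / 300987819516123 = -0.00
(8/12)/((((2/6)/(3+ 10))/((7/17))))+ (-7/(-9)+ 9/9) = 1910/153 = 12.48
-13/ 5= -2.60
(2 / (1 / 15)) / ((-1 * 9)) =-3.33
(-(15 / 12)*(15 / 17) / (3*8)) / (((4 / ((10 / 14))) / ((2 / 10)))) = -25 / 15232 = -0.00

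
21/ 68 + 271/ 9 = 18617/ 612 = 30.42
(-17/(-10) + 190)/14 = 1917/140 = 13.69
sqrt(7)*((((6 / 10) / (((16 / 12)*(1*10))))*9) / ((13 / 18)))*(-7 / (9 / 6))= -1701*sqrt(7) / 650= -6.92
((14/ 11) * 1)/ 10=7/ 55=0.13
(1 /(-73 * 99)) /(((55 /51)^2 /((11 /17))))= -17 /220825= -0.00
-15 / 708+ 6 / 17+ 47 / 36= 14780 / 9027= 1.64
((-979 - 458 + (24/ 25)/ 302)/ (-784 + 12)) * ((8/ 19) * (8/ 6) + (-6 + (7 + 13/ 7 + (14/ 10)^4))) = 3273782312279/ 242251187500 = 13.51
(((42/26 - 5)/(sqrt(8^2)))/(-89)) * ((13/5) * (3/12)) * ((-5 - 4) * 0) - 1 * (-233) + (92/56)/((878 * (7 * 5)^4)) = 4297844022523/18445682500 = 233.00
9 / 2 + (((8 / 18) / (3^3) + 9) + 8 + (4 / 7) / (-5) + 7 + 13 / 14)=249458 / 8505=29.33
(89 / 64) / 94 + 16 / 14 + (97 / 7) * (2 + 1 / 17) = 21253087 / 715904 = 29.69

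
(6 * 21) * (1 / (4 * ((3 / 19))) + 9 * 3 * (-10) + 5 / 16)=-270249 / 8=-33781.12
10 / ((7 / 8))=80 / 7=11.43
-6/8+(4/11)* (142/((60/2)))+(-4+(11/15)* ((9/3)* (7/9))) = -1.32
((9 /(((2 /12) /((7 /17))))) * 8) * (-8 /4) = -6048 /17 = -355.76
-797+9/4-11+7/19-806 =-122465/76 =-1611.38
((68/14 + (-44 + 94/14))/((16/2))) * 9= -2043/56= -36.48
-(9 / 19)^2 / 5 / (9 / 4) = -36 / 1805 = -0.02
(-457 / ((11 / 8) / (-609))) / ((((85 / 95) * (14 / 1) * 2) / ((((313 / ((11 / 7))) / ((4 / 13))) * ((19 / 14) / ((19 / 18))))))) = 27664272441 / 4114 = 6724422.08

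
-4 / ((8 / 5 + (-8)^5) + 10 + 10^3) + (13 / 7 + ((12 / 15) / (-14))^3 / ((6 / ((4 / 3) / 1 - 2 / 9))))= 34137825347 / 18381001275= 1.86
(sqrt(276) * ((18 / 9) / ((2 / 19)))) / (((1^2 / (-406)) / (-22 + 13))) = 138852 * sqrt(69) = 1153391.34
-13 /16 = -0.81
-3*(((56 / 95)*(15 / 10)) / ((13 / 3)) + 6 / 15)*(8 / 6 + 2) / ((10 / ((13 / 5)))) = -746 / 475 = -1.57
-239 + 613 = 374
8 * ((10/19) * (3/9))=80/57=1.40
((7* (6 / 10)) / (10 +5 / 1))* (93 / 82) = 651 / 2050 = 0.32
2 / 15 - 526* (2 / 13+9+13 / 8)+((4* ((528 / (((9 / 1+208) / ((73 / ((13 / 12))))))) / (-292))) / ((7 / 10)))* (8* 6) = -6899860879 / 1184820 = -5823.55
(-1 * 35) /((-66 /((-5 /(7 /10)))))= -125 /33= -3.79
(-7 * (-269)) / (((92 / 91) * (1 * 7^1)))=24479 / 92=266.08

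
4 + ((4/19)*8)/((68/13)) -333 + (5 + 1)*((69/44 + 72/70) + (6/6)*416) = 542909681/248710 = 2182.90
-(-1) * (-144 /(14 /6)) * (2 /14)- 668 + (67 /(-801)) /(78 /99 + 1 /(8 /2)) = -1213250408 /1792371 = -676.90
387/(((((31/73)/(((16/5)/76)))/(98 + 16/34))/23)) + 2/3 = 421056134/4845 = 86905.29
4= 4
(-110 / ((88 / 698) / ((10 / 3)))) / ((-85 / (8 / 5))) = 2792 / 51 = 54.75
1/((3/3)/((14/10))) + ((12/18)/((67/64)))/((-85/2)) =23663/17085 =1.39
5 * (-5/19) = -25/19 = -1.32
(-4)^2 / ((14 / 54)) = 432 / 7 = 61.71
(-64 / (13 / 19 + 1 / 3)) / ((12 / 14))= -2128 / 29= -73.38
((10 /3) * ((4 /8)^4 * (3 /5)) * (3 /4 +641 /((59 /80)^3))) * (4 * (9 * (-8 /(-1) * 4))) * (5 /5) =47281828932 /205379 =230217.45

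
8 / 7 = 1.14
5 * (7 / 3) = 35 / 3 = 11.67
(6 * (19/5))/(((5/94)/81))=867996/25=34719.84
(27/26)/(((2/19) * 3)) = 171/52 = 3.29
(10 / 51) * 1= 10 / 51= 0.20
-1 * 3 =-3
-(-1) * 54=54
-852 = -852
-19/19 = -1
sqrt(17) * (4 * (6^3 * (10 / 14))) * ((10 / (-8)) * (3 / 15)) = -1080 * sqrt(17) / 7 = -636.14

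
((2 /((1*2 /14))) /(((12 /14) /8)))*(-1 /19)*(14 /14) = -392 /57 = -6.88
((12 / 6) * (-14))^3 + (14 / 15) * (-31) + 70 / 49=-2307848 / 105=-21979.50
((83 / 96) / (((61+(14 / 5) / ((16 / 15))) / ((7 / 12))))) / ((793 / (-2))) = -581 / 29061864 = -0.00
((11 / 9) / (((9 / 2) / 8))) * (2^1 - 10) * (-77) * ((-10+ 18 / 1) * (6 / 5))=1734656 / 135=12849.30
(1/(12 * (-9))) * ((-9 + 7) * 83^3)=571787/54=10588.65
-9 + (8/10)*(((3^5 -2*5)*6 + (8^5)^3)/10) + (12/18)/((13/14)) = 548876204605973/195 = 2814749767210.12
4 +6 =10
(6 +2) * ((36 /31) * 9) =2592 /31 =83.61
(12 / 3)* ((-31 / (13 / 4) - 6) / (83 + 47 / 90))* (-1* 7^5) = 1222205040 / 97721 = 12507.09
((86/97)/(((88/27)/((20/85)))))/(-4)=-1161/72556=-0.02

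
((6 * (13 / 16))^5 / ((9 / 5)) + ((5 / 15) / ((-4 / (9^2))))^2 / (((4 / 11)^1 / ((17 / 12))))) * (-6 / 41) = -167823009 / 671744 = -249.83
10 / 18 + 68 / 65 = 1.60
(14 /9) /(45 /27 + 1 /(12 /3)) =56 /69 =0.81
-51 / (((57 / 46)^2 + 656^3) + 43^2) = -35972 / 199117198663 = -0.00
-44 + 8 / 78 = -43.90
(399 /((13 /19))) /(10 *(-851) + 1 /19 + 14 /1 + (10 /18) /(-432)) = -560023632 /8158965347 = -0.07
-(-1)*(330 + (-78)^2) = 6414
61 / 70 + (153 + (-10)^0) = 10841 / 70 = 154.87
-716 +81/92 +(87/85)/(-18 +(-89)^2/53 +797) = -68795568917/96201640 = -715.12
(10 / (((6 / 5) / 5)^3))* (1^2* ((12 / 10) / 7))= 15625 / 126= 124.01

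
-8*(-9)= 72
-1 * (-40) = 40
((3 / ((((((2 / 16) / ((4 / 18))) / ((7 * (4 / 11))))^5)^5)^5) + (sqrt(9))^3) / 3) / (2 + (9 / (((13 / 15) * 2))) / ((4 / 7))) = 2671683996766288851524642483708452154714568821716753983796013187961627049456309001091660606406222159023542685600357759808262356634057319946523485758308253024335482134392168261936614681358902251576159329071385230863667193089422031299709982733402307672290483437225520003793415424853287335195922051042445142462065049240976798698078550136 / 3282680625839947473850879147222225468879028520219257393857887519614391211392194111176968806173958241980842882483809227198071264836636217187926555443235395004044714498617530237783264017014004469951713854909751027177493137797917496126318127051488906911347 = 813872655090434991934411400000000000000000000000000000000000000000000000000000000.00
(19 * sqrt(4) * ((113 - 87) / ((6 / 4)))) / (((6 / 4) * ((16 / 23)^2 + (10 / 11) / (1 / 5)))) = 11498344 / 131697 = 87.31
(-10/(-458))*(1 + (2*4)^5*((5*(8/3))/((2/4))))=13107215/687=19078.92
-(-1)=1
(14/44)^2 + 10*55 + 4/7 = 1865679/3388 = 550.67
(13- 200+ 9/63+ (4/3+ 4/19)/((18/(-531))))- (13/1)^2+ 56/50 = -3992803/9975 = -400.28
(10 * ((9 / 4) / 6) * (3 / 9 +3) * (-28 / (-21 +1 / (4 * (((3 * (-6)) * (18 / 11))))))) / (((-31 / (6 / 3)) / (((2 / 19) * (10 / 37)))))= -18144000 / 593358011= -0.03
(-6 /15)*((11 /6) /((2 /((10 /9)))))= -11 /27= -0.41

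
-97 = -97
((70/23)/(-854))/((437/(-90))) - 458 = -280804388/613111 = -458.00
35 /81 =0.43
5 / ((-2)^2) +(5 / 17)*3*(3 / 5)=121 / 68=1.78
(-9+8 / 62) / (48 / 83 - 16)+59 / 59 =12501 / 7936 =1.58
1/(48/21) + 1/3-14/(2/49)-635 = -46907/48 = -977.23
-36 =-36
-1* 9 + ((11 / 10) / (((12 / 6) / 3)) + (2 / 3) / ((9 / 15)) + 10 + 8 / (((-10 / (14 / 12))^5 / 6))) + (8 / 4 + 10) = 255313193 / 16200000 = 15.76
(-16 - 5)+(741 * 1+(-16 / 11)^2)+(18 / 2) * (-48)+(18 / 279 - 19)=1017197 / 3751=271.18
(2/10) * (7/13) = 7/65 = 0.11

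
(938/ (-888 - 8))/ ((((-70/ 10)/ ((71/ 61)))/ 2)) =4757/ 13664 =0.35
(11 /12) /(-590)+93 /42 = 109663 /49560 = 2.21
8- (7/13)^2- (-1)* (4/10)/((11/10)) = 15009/1859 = 8.07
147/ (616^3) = 3/ 4770304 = 0.00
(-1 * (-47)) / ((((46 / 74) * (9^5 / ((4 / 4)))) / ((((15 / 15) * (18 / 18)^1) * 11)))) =19129 / 1358127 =0.01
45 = 45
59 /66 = 0.89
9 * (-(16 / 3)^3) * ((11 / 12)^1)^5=-644204 / 729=-883.68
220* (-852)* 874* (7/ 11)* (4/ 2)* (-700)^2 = -102165705600000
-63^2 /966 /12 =-63 /184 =-0.34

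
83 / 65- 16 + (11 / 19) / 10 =-36223 / 2470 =-14.67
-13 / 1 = -13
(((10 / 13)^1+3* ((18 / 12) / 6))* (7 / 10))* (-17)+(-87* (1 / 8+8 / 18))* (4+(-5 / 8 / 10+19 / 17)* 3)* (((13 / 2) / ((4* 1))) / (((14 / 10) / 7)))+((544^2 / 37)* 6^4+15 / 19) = 24729669214285681 / 2386375680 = 10362856.70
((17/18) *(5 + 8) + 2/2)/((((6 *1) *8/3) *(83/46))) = 5497/11952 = 0.46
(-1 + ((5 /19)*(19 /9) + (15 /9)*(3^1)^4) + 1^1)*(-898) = -121728.89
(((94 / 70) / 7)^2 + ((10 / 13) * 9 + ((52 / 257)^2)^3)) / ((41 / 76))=118930645965890910017108 / 9218454527310601042925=12.90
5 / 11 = 0.45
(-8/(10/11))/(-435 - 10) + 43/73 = 98887/162425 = 0.61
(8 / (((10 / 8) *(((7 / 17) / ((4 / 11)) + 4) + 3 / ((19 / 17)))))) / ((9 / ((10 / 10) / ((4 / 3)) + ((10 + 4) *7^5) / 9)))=9728439584 / 4090095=2378.54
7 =7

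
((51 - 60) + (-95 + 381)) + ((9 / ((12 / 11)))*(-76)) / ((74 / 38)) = -1664 / 37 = -44.97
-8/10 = -4/5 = -0.80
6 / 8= 3 / 4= 0.75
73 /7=10.43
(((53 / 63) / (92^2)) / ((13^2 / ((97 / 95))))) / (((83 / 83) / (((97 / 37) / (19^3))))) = 498677 / 2172646353412080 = 0.00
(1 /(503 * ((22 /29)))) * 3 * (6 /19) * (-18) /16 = -2349 /841016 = -0.00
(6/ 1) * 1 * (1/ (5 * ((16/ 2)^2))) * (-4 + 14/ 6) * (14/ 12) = -7/ 192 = -0.04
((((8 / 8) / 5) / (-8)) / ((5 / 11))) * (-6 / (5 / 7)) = 231 / 500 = 0.46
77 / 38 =2.03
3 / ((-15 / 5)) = -1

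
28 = 28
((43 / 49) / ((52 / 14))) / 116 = 43 / 21112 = 0.00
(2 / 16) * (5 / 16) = 5 / 128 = 0.04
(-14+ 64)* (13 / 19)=650 / 19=34.21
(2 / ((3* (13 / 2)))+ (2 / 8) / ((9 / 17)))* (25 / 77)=6725 / 36036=0.19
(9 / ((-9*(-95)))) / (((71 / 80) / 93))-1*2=-1210 / 1349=-0.90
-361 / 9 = -40.11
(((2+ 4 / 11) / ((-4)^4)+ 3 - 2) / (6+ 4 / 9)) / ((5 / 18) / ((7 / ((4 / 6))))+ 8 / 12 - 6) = -83349 / 2824448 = -0.03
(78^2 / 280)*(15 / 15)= 1521 / 70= 21.73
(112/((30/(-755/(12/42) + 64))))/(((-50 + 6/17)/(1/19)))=204561/20045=10.21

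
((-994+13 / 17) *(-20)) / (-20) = -16885 / 17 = -993.24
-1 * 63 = -63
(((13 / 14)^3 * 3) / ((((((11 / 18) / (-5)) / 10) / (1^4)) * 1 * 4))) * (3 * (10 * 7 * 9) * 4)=-200201625 / 539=-371431.59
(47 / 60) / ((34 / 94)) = 2209 / 1020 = 2.17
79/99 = 0.80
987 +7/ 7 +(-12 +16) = 992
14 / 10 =7 / 5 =1.40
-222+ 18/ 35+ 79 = -4987/ 35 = -142.49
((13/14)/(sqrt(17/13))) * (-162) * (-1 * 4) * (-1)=-4212 * sqrt(221)/119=-526.18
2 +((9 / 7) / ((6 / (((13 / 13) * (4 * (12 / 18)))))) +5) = 53 / 7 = 7.57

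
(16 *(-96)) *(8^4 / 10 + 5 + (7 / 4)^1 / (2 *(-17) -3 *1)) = -117799296 / 185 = -636752.95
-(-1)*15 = 15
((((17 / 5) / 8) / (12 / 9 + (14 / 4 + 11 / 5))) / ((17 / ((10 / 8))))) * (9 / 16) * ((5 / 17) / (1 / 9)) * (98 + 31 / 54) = 0.65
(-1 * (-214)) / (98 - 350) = -0.85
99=99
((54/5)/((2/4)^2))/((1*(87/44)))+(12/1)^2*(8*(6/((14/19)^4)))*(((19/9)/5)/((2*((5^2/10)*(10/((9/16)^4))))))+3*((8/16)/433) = 1286618714134869/30872941568000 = 41.67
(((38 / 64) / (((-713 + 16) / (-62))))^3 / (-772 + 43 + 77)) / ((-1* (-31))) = -0.00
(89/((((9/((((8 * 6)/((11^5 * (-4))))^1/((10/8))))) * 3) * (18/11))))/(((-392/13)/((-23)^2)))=612053/290550645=0.00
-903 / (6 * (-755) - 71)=21 / 107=0.20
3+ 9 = 12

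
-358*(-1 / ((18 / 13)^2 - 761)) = -60502 / 128285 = -0.47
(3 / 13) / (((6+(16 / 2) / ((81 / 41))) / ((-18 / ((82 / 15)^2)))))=-492075 / 35576684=-0.01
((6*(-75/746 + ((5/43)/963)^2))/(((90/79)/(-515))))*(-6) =-1046441613607225/639585069813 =-1636.13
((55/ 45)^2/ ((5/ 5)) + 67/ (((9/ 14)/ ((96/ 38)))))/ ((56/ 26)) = 5297695/ 43092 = 122.94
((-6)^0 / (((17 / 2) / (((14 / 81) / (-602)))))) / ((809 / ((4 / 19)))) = -8 / 910132281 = -0.00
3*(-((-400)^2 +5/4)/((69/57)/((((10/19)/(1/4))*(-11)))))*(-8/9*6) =-1126408800/23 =-48974295.65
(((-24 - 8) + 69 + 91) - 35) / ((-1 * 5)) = -93 / 5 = -18.60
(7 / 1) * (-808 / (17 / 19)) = -107464 / 17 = -6321.41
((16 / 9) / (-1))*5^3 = -2000 / 9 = -222.22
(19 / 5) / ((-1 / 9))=-171 / 5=-34.20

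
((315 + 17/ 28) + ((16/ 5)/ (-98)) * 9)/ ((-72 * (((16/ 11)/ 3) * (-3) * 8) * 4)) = 3399077/ 36126720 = 0.09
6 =6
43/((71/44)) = 1892/71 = 26.65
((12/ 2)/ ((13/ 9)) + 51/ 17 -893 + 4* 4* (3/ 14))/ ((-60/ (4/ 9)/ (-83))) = -1332980/ 2457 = -542.52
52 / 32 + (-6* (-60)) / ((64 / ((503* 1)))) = 2831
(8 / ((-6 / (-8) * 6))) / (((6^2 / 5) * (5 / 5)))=20 / 81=0.25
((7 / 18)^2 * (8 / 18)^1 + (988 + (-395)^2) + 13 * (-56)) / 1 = 113931814 / 729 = 156285.07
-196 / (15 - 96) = 196 / 81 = 2.42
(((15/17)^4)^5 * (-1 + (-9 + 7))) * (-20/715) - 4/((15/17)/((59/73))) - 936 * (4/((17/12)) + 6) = -5258223435981375490303287205808816/636397674809910143420254692585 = -8262.48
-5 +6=1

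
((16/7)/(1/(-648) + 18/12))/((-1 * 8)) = -1296/6797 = -0.19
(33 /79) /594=1 /1422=0.00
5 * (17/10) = 17/2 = 8.50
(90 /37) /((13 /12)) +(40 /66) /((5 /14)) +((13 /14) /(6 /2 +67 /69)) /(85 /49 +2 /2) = 4694747399 /1165586136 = 4.03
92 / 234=46 / 117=0.39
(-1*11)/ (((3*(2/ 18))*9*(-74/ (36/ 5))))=66/ 185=0.36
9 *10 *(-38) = -3420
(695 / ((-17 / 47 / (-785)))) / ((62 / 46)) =589766575 / 527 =1119101.66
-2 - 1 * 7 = -9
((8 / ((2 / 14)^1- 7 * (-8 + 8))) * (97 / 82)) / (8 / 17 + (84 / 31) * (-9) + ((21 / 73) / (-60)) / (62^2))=-259128345280 / 93554959439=-2.77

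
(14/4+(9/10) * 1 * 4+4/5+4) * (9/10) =1071/100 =10.71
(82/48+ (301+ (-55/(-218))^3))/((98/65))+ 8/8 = 307311710429/1522954104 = 201.79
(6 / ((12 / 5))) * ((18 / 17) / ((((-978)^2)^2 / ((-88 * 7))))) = -0.00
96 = 96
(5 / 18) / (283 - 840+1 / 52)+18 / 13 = 4690316 / 3388671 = 1.38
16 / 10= 8 / 5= 1.60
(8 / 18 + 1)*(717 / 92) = 3107 / 276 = 11.26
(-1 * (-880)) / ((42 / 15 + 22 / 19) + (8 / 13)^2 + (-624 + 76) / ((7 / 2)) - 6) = -49449400 / 8891611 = -5.56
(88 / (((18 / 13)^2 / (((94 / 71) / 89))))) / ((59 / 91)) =31803772 / 30198501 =1.05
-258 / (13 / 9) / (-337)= 2322 / 4381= 0.53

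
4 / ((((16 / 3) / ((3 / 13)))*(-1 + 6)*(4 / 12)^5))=2187 / 260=8.41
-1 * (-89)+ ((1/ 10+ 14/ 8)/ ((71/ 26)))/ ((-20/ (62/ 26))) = 1262653/ 14200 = 88.92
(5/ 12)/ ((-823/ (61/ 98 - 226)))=0.11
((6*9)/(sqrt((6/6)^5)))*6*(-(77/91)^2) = -39204/169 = -231.98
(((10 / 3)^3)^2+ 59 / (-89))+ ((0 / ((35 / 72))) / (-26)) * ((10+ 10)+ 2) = 88956989 / 64881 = 1371.08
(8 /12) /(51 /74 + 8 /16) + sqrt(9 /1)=235 /66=3.56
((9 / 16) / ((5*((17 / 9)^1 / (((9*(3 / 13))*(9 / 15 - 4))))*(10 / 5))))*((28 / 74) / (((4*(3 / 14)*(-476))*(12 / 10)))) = 1701 / 10466560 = 0.00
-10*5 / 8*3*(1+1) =-75 / 2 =-37.50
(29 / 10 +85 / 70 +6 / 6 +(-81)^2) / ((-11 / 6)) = -1378884 / 385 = -3581.52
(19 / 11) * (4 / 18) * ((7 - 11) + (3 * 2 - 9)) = -266 / 99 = -2.69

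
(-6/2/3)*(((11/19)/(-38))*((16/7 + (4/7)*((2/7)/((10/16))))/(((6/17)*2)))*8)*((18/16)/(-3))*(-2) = 29172/88445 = 0.33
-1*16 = -16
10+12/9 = 34/3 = 11.33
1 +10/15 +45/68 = 475/204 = 2.33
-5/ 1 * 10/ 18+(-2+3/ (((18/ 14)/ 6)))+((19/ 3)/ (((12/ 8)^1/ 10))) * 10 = 431.44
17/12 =1.42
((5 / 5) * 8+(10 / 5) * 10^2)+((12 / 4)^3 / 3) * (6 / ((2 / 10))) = 478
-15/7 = -2.14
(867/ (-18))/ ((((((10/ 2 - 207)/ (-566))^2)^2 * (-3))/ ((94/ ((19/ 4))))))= 348498918043772/ 17794328571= 19584.83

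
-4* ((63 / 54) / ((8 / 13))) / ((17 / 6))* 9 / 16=-819 / 544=-1.51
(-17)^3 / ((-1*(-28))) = -4913 / 28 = -175.46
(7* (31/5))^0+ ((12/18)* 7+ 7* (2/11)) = 229/33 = 6.94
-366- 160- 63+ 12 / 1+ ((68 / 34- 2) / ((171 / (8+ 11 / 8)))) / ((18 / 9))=-577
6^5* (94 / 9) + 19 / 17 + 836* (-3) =1338055 / 17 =78709.12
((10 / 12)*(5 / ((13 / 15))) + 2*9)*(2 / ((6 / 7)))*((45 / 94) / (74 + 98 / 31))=1930215 / 5846048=0.33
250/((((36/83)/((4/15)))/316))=1311400/27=48570.37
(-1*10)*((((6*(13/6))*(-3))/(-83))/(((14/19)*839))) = -3705/487459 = -0.01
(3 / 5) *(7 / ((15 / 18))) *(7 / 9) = 98 / 25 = 3.92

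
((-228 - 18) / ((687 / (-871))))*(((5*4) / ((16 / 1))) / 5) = 35711 / 458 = 77.97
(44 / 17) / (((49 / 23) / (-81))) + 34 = -64.41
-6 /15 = -2 /5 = -0.40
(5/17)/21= 5/357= 0.01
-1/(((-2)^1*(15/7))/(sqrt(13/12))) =7*sqrt(39)/180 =0.24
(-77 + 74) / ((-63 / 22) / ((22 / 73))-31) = 1452 / 19603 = 0.07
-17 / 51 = -1 / 3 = -0.33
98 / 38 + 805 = 15344 / 19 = 807.58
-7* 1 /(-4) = 7 /4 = 1.75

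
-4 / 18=-2 / 9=-0.22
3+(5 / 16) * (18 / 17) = 453 / 136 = 3.33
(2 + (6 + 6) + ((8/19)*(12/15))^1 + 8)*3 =6366/95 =67.01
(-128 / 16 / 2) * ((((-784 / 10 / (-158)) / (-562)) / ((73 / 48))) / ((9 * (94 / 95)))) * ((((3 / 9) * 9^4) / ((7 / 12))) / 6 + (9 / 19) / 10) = 62057184 / 380823845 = 0.16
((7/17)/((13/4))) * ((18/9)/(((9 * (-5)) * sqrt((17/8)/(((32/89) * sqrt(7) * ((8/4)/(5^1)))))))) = -896 * sqrt(15130) * 7^(1/4)/75233925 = -0.00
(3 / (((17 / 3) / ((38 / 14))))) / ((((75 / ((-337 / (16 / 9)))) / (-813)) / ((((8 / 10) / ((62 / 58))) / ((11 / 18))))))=36684138033 / 10144750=3616.07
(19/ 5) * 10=38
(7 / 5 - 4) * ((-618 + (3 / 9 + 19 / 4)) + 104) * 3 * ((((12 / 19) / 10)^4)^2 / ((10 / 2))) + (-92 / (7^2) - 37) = -315953978767922690889 / 8126900283291015625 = -38.88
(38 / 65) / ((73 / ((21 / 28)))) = 57 / 9490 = 0.01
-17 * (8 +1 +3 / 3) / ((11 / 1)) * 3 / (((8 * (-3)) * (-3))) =-85 / 132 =-0.64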